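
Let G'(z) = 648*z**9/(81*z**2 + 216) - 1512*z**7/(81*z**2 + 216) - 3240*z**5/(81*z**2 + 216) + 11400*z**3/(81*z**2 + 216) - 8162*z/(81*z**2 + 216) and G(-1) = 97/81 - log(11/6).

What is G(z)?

G(z) = z**8 - 20*z**6/3 + 50*z**4/3 - 500*z**2/27 - log(z**2/2 + 4/3) + 706/81

Integrate term by term and add the pieces.
A general antiderivative is (z**2 - 5/3)**4 - log(z**2/2 + 4/3) + C.
The condition gives C = 97/81 - log(11/6) - (16/81 - log(11/6)) = 1.
So G(z) = z**8 - 20*z**6/3 + 50*z**4/3 - 500*z**2/27 - log(z**2/2 + 4/3) + 706/81.
Check: d/dz[z**8 - 20*z**6/3 + 50*z**4/3 - 500*z**2/27 - log(z**2/2 + 4/3) + 706/81] = (648*z**9 - 1512*z**7 - 3240*z**5 + 11400*z**3 - 8162*z)/(81*z**2 + 216), which equals G'(z).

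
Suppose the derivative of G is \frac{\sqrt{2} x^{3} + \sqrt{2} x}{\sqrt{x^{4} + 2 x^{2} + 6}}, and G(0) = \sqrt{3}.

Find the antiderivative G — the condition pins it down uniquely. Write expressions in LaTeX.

G(x) = \frac{\sqrt{2} \sqrt{x^{4} + 2 x^{2} + 6}}{2}

G'(x) matches the chain-rule pattern g'(h)*h' with inner function h(x) = \frac{x^{4}}{2} + x^{2} + 3; substituting u = h(x) collapses the integral.
A general antiderivative is \sqrt{\frac{x^{4}}{2} + x^{2} + 3} + C.
The condition gives C = \sqrt{3} - (\sqrt{3}) = 0.
So G(x) = \frac{\sqrt{2} \sqrt{x^{4} + 2 x^{2} + 6}}{2}.
Check: d/dx[\frac{\sqrt{2} \sqrt{x^{4} + 2 x^{2} + 6}}{2}] = \frac{\sqrt{2} x^{3} + \sqrt{2} x}{\sqrt{x^{4} + 2 x^{2} + 6}} = G'(x).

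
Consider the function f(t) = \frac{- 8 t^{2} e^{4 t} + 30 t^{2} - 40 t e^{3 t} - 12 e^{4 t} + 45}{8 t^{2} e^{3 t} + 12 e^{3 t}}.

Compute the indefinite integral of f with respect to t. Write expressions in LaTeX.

F(t) = - e^{t} - \frac{5 \log{\left(2 t^{2} + 3 \right)}}{2} - \frac{5 e^{- 3 t}}{4} + C

Recover f(t) by differentiating a candidate F(t); any mismatch rules it out.
Check: d/dt[- e^{t} - \frac{5 \log{\left(2 t^{2} + 3 \right)}}{2} - \frac{5 e^{- 3 t}}{4}] = \frac{- 8 t^{2} e^{4 t} + 30 t^{2} - 40 t e^{3 t} - 12 e^{4 t} + 45}{8 t^{2} e^{3 t} + 12 e^{3 t}} = f(t).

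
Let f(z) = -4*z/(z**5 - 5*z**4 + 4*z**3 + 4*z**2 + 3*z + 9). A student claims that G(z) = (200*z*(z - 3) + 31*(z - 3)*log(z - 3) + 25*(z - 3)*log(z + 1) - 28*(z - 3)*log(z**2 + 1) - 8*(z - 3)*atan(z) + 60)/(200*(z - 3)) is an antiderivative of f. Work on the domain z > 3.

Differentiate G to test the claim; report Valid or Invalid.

Invalid: d/dz[G] - f = 1, which is not 0.

d/dz[G] = (z**5 - 5*z**4 + 4*z**3 + 4*z**2 - z + 9)/(z**5 - 5*z**4 + 4*z**3 + 4*z**2 + 3*z + 9)
d/dz[G] - f(z) = 1 != 0.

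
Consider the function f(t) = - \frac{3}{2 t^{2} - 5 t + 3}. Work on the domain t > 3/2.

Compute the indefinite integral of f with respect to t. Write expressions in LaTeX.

Factor the denominator (\left(t - 1\right) \left(2 t - 3\right)) and decompose: f = - \frac{6}{2 t - 3} + \frac{3}{t - 1}; each piece integrates to a log, atan, or power term.
Check: d/dt[3 \left(- \log{\left(t - \frac{3}{2} \right)} + \log{\left(t - 1 \right)}\right)] = - \frac{3}{2 t^{2} - 5 t + 3} = f(t).

F(t) = 3 \left(- \log{\left(t - \frac{3}{2} \right)} + \log{\left(t - 1 \right)}\right) + C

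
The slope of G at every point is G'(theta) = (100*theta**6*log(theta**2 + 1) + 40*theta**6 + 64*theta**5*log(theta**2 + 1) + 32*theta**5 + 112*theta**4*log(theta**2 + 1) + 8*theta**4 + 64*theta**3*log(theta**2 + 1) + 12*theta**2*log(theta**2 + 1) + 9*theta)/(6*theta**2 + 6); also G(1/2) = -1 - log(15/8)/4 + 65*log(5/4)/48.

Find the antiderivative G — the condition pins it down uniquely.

G(theta) = (-4*(-10*theta**5 - 8*theta**4 - 2*theta**3 - 3)*log(theta**2 + 1) - 3*log(3*theta**2/2 + 3/2) - 12)/12

A first test for any G(theta): its theta-derivative must equal the given G'(theta).
A general antiderivative is -2*(-5*theta**5/3 - 4*theta**4/3 - theta**3/3 - 1/2)*log(theta**2 + 1) - log(3*theta**2/2 + 3/2)/4 + C.
The condition gives C = -1 - log(15/8)/4 + 65*log(5/4)/48 - (-log(15/8)/4 + 65*log(5/4)/48) = -1.
So G(theta) = (-4*(-10*theta**5 - 8*theta**4 - 2*theta**3 - 3)*log(theta**2 + 1) - 3*log(3*theta**2/2 + 3/2) - 12)/12.
Check: d/dtheta[(-4*(-10*theta**5 - 8*theta**4 - 2*theta**3 - 3)*log(theta**2 + 1) - 3*log(3*theta**2/2 + 3/2) - 12)/12] = (100*theta**6*log(theta**2 + 1) + 40*theta**6 + 64*theta**5*log(theta**2 + 1) + 32*theta**5 + 112*theta**4*log(theta**2 + 1) + 8*theta**4 + 64*theta**3*log(theta**2 + 1) + 12*theta**2*log(theta**2 + 1) + 9*theta)/(6*theta**2 + 6) = G'(theta).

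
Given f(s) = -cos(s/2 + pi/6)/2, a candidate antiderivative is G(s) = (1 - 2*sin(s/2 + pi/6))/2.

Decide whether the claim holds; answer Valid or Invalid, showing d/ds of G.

d/ds[G] = -cos(s/2 + pi/6)/2
This equals f(s) exactly, so the claim holds.

Valid: G'(s) = f(s).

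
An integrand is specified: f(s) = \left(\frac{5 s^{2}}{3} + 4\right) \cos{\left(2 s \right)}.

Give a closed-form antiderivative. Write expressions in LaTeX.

For F(s) to be correct the identity F'(s) - f(s) = 0 must hold.
Check: d/ds[\frac{5 s^{2} \sin{\left(2 s \right)}}{6} + \frac{5 s \cos{\left(2 s \right)}}{6} + \frac{19 \sin{\left(2 s \right)}}{12}] = \frac{5 s^{2} \cos{\left(2 s \right)}}{3} + 4 \cos{\left(2 s \right)}, which equals f(s).

An antiderivative is F(s) = \frac{5 s^{2} \sin{\left(2 s \right)}}{6} + \frac{5 s \cos{\left(2 s \right)}}{6} + \frac{19 \sin{\left(2 s \right)}}{12}.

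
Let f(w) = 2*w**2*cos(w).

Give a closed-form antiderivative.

Check any antiderivative F(w) by computing F'(w) and comparing it with f(w).
Check: d/dw[2*w**2*sin(w) + 4*w*cos(w) - 4*sin(w)] = 2*w**2*cos(w) = f(w).

An antiderivative is F(w) = 2*w**2*sin(w) + 4*w*cos(w) - 4*sin(w).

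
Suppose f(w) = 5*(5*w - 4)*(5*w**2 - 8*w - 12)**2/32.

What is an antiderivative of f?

An antiderivative is F(w) = 625*w**6/192 - 125*w**5/8 + 25*w**4/16 + 185*w**3/3 - 15*w**2/4 - 90*w.

f matches the chain-rule pattern g'(h)*h' with inner function h(w) = 5*w**2/4 - 2*w - 3; substituting u = h(w) collapses the integral.
Check: d/dw[625*w**6/192 - 125*w**5/8 + 25*w**4/16 + 185*w**3/3 - 15*w**2/4 - 90*w] = 625*w**5/32 - 625*w**4/8 + 25*w**3/4 + 185*w**2 - 15*w/2 - 90, which equals f(w).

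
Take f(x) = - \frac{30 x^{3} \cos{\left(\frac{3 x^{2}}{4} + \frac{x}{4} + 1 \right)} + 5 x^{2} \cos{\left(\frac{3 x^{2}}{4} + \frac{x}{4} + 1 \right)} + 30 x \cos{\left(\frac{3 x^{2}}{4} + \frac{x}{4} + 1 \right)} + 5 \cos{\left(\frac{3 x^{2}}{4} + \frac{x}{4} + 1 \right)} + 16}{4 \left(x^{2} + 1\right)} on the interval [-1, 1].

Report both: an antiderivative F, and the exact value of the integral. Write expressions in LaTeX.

Antiderivative: F(x) = - 5 \sin{\left(\frac{3 x^{2}}{4} + \frac{x}{4} + 1 \right)} - 4 \operatorname{atan}{\left(x \right)}; value = - 2 \pi - 5 \sin{\left(2 \right)} + 5 \sin{\left(\frac{3}{2} \right)}

Check any antiderivative F(x) by computing F'(x) and comparing it with f(x).
F(x) = - 5 \sin{\left(\frac{3 x^{2}}{4} + \frac{x}{4} + 1 \right)} - 4 \operatorname{atan}{\left(x \right)} is an antiderivative of f.
Check: d/dx[- 5 \sin{\left(\frac{3 x^{2}}{4} + \frac{x}{4} + 1 \right)} - 4 \operatorname{atan}{\left(x \right)}] = \frac{- 30 x^{3} \cos{\left(\frac{3 x^{2}}{4} + \frac{x}{4} + 1 \right)} - 5 x^{2} \cos{\left(\frac{3 x^{2}}{4} + \frac{x}{4} + 1 \right)} - 30 x \cos{\left(\frac{3 x^{2}}{4} + \frac{x}{4} + 1 \right)} - 5 \cos{\left(\frac{3 x^{2}}{4} + \frac{x}{4} + 1 \right)} - 16}{4 x^{2} + 4}, which equals f(x).
F(1) = - 5 \sin{\left(2 \right)} - \pi; F(-1) = \pi - 5 \sin{\left(\frac{3}{2} \right)}.
Integral = F(1) - F(-1) = - 2 \pi - 5 \sin{\left(2 \right)} + 5 \sin{\left(\frac{3}{2} \right)}.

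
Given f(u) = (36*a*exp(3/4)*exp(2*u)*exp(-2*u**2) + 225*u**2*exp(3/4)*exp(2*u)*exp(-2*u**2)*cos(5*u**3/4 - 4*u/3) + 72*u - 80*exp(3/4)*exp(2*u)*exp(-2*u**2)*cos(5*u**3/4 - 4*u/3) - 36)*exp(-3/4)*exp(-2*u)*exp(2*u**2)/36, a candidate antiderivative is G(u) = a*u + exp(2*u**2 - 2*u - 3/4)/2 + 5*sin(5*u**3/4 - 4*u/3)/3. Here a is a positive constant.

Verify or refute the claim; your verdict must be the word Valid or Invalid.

Valid - the claim checks out under differentiation.

d/du[G] = (36*a*exp(3/4)*exp(2*u)*exp(-2*u**2) + 225*u**2*exp(3/4)*exp(2*u)*exp(-2*u**2)*cos(5*u**3/4 - 4*u/3) + 72*u - 80*exp(3/4)*exp(2*u)*exp(-2*u**2)*cos(5*u**3/4 - 4*u/3) - 36)*exp(-3/4)*exp(-2*u)*exp(2*u**2)/36
This equals f(u) exactly, so the claim holds.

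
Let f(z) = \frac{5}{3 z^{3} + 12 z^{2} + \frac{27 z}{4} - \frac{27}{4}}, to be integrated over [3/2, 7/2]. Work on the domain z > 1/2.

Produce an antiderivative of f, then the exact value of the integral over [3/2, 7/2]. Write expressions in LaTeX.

Antiderivative: F(z) = \frac{5 \left(3 \log{\left(z - \frac{1}{2} \right)} - 7 \log{\left(z + \frac{3}{2} \right)} + 4 \log{\left(z + 3 \right)}\right)}{63}; value = - \frac{5 \log{\left(5 \right)}}{9} - \frac{20 \log{\left(\frac{9}{2} \right)}}{63} + \frac{20 \log{\left(\frac{13}{2} \right)}}{63} + \frac{50 \log{\left(3 \right)}}{63}

Factor the denominator (3 \left(z + 3\right) \left(2 z - 1\right) \left(2 z + 3\right)) and decompose: f = - \frac{10}{9 \left(2 z + 3\right)} + \frac{10}{21 \left(2 z - 1\right)} + \frac{20}{63 \left(z + 3\right)}; each piece integrates to a log, atan, or power term.
F(z) = \frac{5 \left(3 \log{\left(z - \frac{1}{2} \right)} - 7 \log{\left(z + \frac{3}{2} \right)} + 4 \log{\left(z + 3 \right)}\right)}{63} is an antiderivative of f.
Check: d/dz[\frac{5 \left(3 \log{\left(z - \frac{1}{2} \right)} - 7 \log{\left(z + \frac{3}{2} \right)} + 4 \log{\left(z + 3 \right)}\right)}{63}] = \frac{20}{12 z^{3} + 48 z^{2} + 27 z - 27}, which equals f(z).
F(7/2) = - \frac{5 \log{\left(5 \right)}}{9} + \frac{5 \log{\left(3 \right)}}{21} + \frac{20 \log{\left(\frac{13}{2} \right)}}{63}; F(3/2) = - \frac{5 \log{\left(3 \right)}}{9} + \frac{20 \log{\left(\frac{9}{2} \right)}}{63}.
Integral = F(7/2) - F(3/2) = - \frac{5 \log{\left(5 \right)}}{9} - \frac{20 \log{\left(\frac{9}{2} \right)}}{63} + \frac{20 \log{\left(\frac{13}{2} \right)}}{63} + \frac{50 \log{\left(3 \right)}}{63}.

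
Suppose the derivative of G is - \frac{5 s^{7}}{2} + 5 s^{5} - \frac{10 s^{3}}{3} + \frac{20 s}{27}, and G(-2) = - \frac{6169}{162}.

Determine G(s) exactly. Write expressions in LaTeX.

G(s) = - \frac{5 s^{8}}{16} + \frac{5 s^{6}}{6} - \frac{5 s^{4}}{6} + \frac{10 s^{2}}{27} + \frac{71}{162}

G'(s) matches the chain-rule pattern g'(h)*h' with inner function h(s) = \frac{s^{2}}{2} - \frac{1}{3}; substituting u = h(s) collapses the integral.
A general antiderivative is - 5 \left(\frac{s^{2}}{2} - \frac{1}{3}\right)^{4} + C.
The condition gives C = - \frac{6169}{162} - (- \frac{3125}{81}) = \frac{1}{2}.
So G(s) = - \frac{5 s^{8}}{16} + \frac{5 s^{6}}{6} - \frac{5 s^{4}}{6} + \frac{10 s^{2}}{27} + \frac{71}{162}.
Check: d/ds[- \frac{5 s^{8}}{16} + \frac{5 s^{6}}{6} - \frac{5 s^{4}}{6} + \frac{10 s^{2}}{27} + \frac{71}{162}] = - \frac{5 s^{7}}{2} + 5 s^{5} - \frac{10 s^{3}}{3} + \frac{20 s}{27} = G'(s).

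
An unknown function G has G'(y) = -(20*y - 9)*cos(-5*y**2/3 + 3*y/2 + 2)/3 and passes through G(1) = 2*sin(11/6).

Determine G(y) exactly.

G(y) = 2*sin(-5*y**2/3 + 3*y/2 + 2)

G'(y) matches the chain-rule pattern g'(h)*h' with inner function h(y) = -5*y**2/3 + 3*y/2 + 2; substituting u = h(y) collapses the integral.
A general antiderivative is 2*sin(-5*y**2/3 + 3*y/2 + 2) + C.
The condition gives C = 2*sin(11/6) - (2*sin(11/6)) = 0.
So G(y) = 2*sin(-5*y**2/3 + 3*y/2 + 2).
Check: d/dy[2*sin(-5*y**2/3 + 3*y/2 + 2)] = -20*y*cos(-5*y**2/3 + 3*y/2 + 2)/3 + 3*cos(-5*y**2/3 + 3*y/2 + 2), which equals G'(y).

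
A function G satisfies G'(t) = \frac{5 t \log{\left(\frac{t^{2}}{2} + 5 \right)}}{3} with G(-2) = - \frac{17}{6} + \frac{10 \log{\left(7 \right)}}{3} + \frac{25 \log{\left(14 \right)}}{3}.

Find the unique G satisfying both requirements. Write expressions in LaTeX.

G(t) = \frac{5 t^{2} \log{\left(\frac{t^{2}}{2} + 5 \right)} - 5 t^{2} + 50 \log{\left(t^{2} + 10 \right)} + 3}{6}

A candidate passes only if d/dt[G] lands on the given G'(t) exactly.
A general antiderivative is \frac{5 t^{2} \log{\left(\frac{t^{2}}{2} + 5 \right)}}{6} - \frac{5 t^{2}}{6} + \frac{25 \log{\left(t^{2} + 10 \right)}}{3} + C.
The condition gives C = - \frac{17}{6} + \frac{10 \log{\left(7 \right)}}{3} + \frac{25 \log{\left(14 \right)}}{3} - (- \frac{10}{3} + \frac{10 \log{\left(7 \right)}}{3} + \frac{25 \log{\left(14 \right)}}{3}) = \frac{1}{2}.
So G(t) = \frac{5 t^{2} \log{\left(\frac{t^{2}}{2} + 5 \right)} - 5 t^{2} + 50 \log{\left(t^{2} + 10 \right)} + 3}{6}.
Check: d/dt[\frac{5 t^{2} \log{\left(\frac{t^{2}}{2} + 5 \right)} - 5 t^{2} + 50 \log{\left(t^{2} + 10 \right)} + 3}{6}] = \frac{5 t \log{\left(\frac{t^{2}}{2} + 5 \right)}}{3} = G'(t).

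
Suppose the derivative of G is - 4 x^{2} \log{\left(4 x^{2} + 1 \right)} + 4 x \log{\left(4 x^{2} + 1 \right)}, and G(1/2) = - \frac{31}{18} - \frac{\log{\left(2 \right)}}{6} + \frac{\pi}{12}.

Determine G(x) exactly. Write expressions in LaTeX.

G(x) = - \frac{4 x^{3} \log{\left(4 x^{2} + 1 \right)}}{3} + \frac{8 x^{3}}{9} + 2 x^{2} \log{\left(4 x^{2} + 1 \right)} - 2 x^{2} - \frac{2 x}{3} + \frac{\log{\left(x^{2} + \frac{1}{4} \right)}}{2} + \frac{\operatorname{atan}{\left(2 x \right)}}{3} - 1

The integrand splits into summands that can be handled one at a time.
A general antiderivative is \frac{8 x^{3}}{9} - 2 x^{2} - \frac{2 x}{3} + \left(- \frac{4 x^{3}}{3} + 2 x^{2}\right) \log{\left(4 x^{2} + 1 \right)} + \frac{\log{\left(x^{2} + \frac{1}{4} \right)}}{2} + \frac{\operatorname{atan}{\left(2 x \right)}}{3} + C.
The condition gives C = - \frac{31}{18} - \frac{\log{\left(2 \right)}}{6} + \frac{\pi}{12} - (- \frac{13}{18} - \frac{\log{\left(2 \right)}}{6} + \frac{\pi}{12}) = -1.
So G(x) = - \frac{4 x^{3} \log{\left(4 x^{2} + 1 \right)}}{3} + \frac{8 x^{3}}{9} + 2 x^{2} \log{\left(4 x^{2} + 1 \right)} - 2 x^{2} - \frac{2 x}{3} + \frac{\log{\left(x^{2} + \frac{1}{4} \right)}}{2} + \frac{\operatorname{atan}{\left(2 x \right)}}{3} - 1.
Check: d/dx[- \frac{4 x^{3} \log{\left(4 x^{2} + 1 \right)}}{3} + \frac{8 x^{3}}{9} + 2 x^{2} \log{\left(4 x^{2} + 1 \right)} - 2 x^{2} - \frac{2 x}{3} + \frac{\log{\left(x^{2} + \frac{1}{4} \right)}}{2} + \frac{\operatorname{atan}{\left(2 x \right)}}{3} - 1] = - 4 x^{2} \log{\left(4 x^{2} + 1 \right)} + 4 x \log{\left(4 x^{2} + 1 \right)} = G'(x).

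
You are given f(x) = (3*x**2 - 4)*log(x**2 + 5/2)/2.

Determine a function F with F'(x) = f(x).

An antiderivative is F(x) = x**3*log(x**2 + 5/2)/2 - x**3/3 - 2*x*log(x**2 + 5/2) + 13*x/2 - 13*sqrt(10)*atan(sqrt(10)*x/5)/4.

Recover f(x) by differentiating a candidate F(x); any mismatch rules it out.
Check: d/dx[x**3*log(x**2 + 5/2)/2 - x**3/3 - 2*x*log(x**2 + 5/2) + 13*x/2 - 13*sqrt(10)*atan(sqrt(10)*x/5)/4] = 3*x**2*log(x**2 + 5/2)/2 - 2*log(x**2 + 5/2), which equals f(x).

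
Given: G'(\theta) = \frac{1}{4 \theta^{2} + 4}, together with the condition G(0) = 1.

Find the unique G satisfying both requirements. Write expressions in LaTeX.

G(\theta) = \frac{\operatorname{atan}{\left(\theta \right)}}{4} + 1

Whatever form G(\theta) takes, its d/d\theta must return the stated G'(\theta).
A general antiderivative is \frac{\operatorname{atan}{\left(\theta \right)}}{4} + C.
The condition gives C = 1 - (0) = 1.
So G(\theta) = \frac{\operatorname{atan}{\left(\theta \right)}}{4} + 1.
Check: d/d\theta[\frac{\operatorname{atan}{\left(\theta \right)}}{4} + 1] = \frac{1}{4 \theta^{2} + 4} = G'(\theta).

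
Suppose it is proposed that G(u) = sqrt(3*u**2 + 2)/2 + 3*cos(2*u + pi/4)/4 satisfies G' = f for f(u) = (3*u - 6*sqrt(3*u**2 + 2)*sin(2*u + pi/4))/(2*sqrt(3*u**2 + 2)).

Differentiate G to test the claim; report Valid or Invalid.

Invalid: d/du[G] - f = 3*sin(2*u + pi/4)/2, which is not 0.

d/du[G] = (3*u - 3*sqrt(3*u**2 + 2)*sin(2*u + pi/4))/(2*sqrt(3*u**2 + 2))
d/du[G] - f(u) = 3*sin(2*u + pi/4)/2 != 0.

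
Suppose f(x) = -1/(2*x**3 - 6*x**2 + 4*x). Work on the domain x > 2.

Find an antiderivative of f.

Factor the denominator (2*x*(x - 2)*(x - 1)) and decompose: f = 1/(2*(x - 1)) - 1/(4*(x - 2)) - 1/(4*x); each piece integrates to a log, atan, or power term.
Check: d/dx[log(x - 1)/2 - log(x**2 - 2*x)/4] = -1/(2*x**3 - 6*x**2 + 4*x) = f(x).

An antiderivative is F(x) = log(x - 1)/2 - log(x**2 - 2*x)/4.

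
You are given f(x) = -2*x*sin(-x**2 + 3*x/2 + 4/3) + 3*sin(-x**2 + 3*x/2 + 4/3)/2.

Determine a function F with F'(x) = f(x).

An antiderivative is F(x) = -cos(-x**2 + 3*x/2 + 4/3).

f matches the chain-rule pattern g'(h)*h' with inner function h(x) = -x**2 + 3*x/2 + 4/3; substituting u = h(x) collapses the integral.
Check: d/dx[-cos(-x**2 + 3*x/2 + 4/3)] = -2*x*sin(-x**2 + 3*x/2 + 4/3) + 3*sin(-x**2 + 3*x/2 + 4/3)/2 = f(x).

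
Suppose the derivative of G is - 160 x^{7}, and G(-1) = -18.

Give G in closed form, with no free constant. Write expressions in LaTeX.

A first test for any G(x): its x-derivative must equal the given G'(x).
A general antiderivative is - 20 x^{8} + C.
The condition gives C = -18 - (-20) = 2.
So G(x) = 2 - 20 x^{8}.
Check: d/dx[2 - 20 x^{8}] = - 160 x^{7} = G'(x).

G(x) = 2 - 20 x^{8}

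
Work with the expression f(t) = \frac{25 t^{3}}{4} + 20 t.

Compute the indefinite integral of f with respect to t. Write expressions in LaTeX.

The substitution u = - \frac{5 t^{2}}{4} - 4 works: f is exactly (dF/du)*(du/dt) for that inner function.
Check: d/dt[\left(- \frac{5 t^{2}}{4} - 4\right)^{2}] = \frac{25 t^{3}}{4} + 20 t = f(t).

F(t) = \left(- \frac{5 t^{2}}{4} - 4\right)^{2} + C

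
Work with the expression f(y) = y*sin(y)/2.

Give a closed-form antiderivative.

An antiderivative is F(y) = (-y*cos(y) + sin(y))/2.

For F(y) to be correct the identity F'(y) - f(y) = 0 must hold.
Check: d/dy[(-y*cos(y) + sin(y))/2] = y*sin(y)/2 = f(y).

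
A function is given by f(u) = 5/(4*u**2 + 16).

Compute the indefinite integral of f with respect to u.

A candidate is checked by its d/du: the result must match f(u).
Check: d/du[5*atan(u/2)/8] = 5/(4*u**2 + 16) = f(u).

F(u) = 5*atan(u/2)/8 + C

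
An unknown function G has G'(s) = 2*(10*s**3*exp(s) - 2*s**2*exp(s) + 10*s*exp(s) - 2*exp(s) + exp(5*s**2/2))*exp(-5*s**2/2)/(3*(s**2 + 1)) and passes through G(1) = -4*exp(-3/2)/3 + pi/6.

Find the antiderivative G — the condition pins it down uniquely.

G(s) = -4*exp(s)*exp(-5*s**2/2)/3 + 2*atan(s)/3

Recover the given G'(s) by differentiating a candidate G(s); any mismatch rules it out.
A general antiderivative is -4*exp(-5*s**2/2 + s)/3 + 2*atan(s)/3 + C.
The condition gives C = -4*exp(-3/2)/3 + pi/6 - (-4*exp(-3/2)/3 + pi/6) = 0.
So G(s) = -4*exp(s)*exp(-5*s**2/2)/3 + 2*atan(s)/3.
Check: d/ds[-4*exp(s)*exp(-5*s**2/2)/3 + 2*atan(s)/3] = (20*s**3*exp(s) - 4*s**2*exp(s) + 20*s*exp(s) - 4*exp(s) + 2*exp(5*s**2/2))/(3*s**2*exp(5*s**2/2) + 3*exp(5*s**2/2)), which equals G'(s).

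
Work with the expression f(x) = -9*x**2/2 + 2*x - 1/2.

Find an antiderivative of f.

Integrate term by term and add the pieces.
Check: d/dx[-3*x**3/2 + x**2 - x/2] = -9*x**2/2 + 2*x - 1/2 = f(x).

An antiderivative is F(x) = -3*x**3/2 + x**2 - x/2.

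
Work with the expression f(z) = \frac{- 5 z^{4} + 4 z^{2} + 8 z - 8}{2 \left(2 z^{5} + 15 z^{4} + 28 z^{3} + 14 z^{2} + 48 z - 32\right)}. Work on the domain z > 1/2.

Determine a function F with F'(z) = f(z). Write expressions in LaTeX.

Factor the denominator (2 \left(z + 4\right)^{2} \left(2 z - 1\right) \left(z^{2} + 2\right)) and decompose: f = \frac{44 z + 247}{729 \left(z^{2} + 2\right)} - \frac{53}{1458 \left(2 z - 1\right)} - \frac{314}{243 \left(z + 4\right)} + \frac{314}{81 \left(z + 4\right)^{2}}; each piece integrates to a log, atan, or power term.
Check: d/dz[- \frac{53 \log{\left(z - \frac{1}{2} \right)}}{2916} - \frac{314 \log{\left(z + 4 \right)}}{243} + \frac{22 \log{\left(z^{2} + 2 \right)}}{729} + \frac{247 \sqrt{2} \operatorname{atan}{\left(\frac{\sqrt{2} z}{2} \right)}}{1458} - \frac{314}{81 z + 324}] = \frac{- 5 z^{4} + 4 z^{2} + 8 z - 8}{4 z^{5} + 30 z^{4} + 56 z^{3} + 28 z^{2} + 96 z - 64}, which equals f(z).

An antiderivative is F(z) = - \frac{53 \log{\left(z - \frac{1}{2} \right)}}{2916} - \frac{314 \log{\left(z + 4 \right)}}{243} + \frac{22 \log{\left(z^{2} + 2 \right)}}{729} + \frac{247 \sqrt{2} \operatorname{atan}{\left(\frac{\sqrt{2} z}{2} \right)}}{1458} - \frac{314}{81 z + 324}.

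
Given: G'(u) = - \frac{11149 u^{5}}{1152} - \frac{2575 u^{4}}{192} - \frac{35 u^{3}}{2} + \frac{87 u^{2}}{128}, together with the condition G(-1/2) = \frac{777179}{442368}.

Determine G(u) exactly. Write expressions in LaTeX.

G(u) = - \frac{11149 u^{6} + 18540 u^{5} + 30240 u^{4} - 1566 u^{3} - 13824}{6912}

Integrate term by term and add the pieces.
A general antiderivative is \frac{\left(- \frac{2 u^{2}}{3} + \frac{5 u}{4}\right)^{3}}{2} - \frac{3 \left(\frac{5 u^{2}}{4} + u\right)^{3}}{4} + C.
The condition gives C = \frac{777179}{442368} - (- \frac{107557}{442368}) = 2.
So G(u) = - \frac{11149 u^{6} + 18540 u^{5} + 30240 u^{4} - 1566 u^{3} - 13824}{6912}.
Check: d/du[- \frac{11149 u^{6} + 18540 u^{5} + 30240 u^{4} - 1566 u^{3} - 13824}{6912}] = - \frac{11149 u^{5}}{1152} - \frac{2575 u^{4}}{192} - \frac{35 u^{3}}{2} + \frac{87 u^{2}}{128} = G'(u).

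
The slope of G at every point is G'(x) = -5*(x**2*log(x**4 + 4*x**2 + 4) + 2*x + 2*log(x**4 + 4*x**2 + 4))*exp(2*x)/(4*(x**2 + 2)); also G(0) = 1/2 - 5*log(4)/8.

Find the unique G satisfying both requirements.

G(x) = (-5*exp(2*x)*log(x**4 + 4*x**2 + 4) + 4)/8

G'(x) has the shape u'v + uv' for u = -5*exp(2*x)/8 and v = log(x**4 + 4*x**2 + 4) — it is the derivative of the product u*v.
A general antiderivative is -5*exp(2*x)*log(x**4 + 4*x**2 + 4)/8 + C.
The condition gives C = 1/2 - 5*log(4)/8 - (-5*log(4)/8) = 1/2.
So G(x) = (-5*exp(2*x)*log(x**4 + 4*x**2 + 4) + 4)/8.
Check: d/dx[(-5*exp(2*x)*log(x**4 + 4*x**2 + 4) + 4)/8] = (-5*x**2*exp(2*x)*log(x**4 + 4*x**2 + 4) - 10*x*exp(2*x) - 10*exp(2*x)*log(x**4 + 4*x**2 + 4))/(4*x**2 + 8), which equals G'(x).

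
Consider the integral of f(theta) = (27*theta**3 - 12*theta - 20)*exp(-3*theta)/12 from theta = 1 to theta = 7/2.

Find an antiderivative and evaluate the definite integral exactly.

Antiderivative: F(theta) = -(9*theta**3 + 9*theta**2 + 2*theta - 6)*exp(-3*theta)/12; value = -3977*exp(-21/2)/96 + 7*exp(-3)/6

f has the shape u'v + uv' for u = -3*theta**3/4 - 3*theta**2/4 - theta/6 + 1/2 and v = exp(-3*theta) — it is the derivative of the product u*v.
F(theta) = -(9*theta**3 + 9*theta**2 + 2*theta - 6)*exp(-3*theta)/12 is an antiderivative of f.
Check: d/dtheta[-(9*theta**3 + 9*theta**2 + 2*theta - 6)*exp(-3*theta)/12] = (27*theta**3 - 12*theta - 20)*exp(-3*theta)/12 = f(theta).
F(7/2) = -3977*exp(-21/2)/96; F(1) = -7*exp(-3)/6.
Integral = F(7/2) - F(1) = -3977*exp(-21/2)/96 + 7*exp(-3)/6.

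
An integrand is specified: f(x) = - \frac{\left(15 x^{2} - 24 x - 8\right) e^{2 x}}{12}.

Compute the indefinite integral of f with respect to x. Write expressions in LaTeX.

F(x) = \frac{\left(- 30 x^{2} + 78 x - 23\right) e^{2 x}}{48} + C

Recognize the product-rule pattern: f = u'v + uv' with u = - \frac{5 x^{2}}{8} + \frac{13 x}{8} - \frac{23}{48}, v = e^{2 x}, so integration by parts undoes it.
Check: d/dx[\frac{\left(- 30 x^{2} + 78 x - 23\right) e^{2 x}}{48}] = - \frac{5 x^{2} e^{2 x}}{4} + 2 x e^{2 x} + \frac{2 e^{2 x}}{3}, which equals f(x).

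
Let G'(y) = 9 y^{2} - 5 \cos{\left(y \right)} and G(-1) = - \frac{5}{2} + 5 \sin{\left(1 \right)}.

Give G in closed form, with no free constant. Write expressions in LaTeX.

G(y) = 3 y^{3} - 5 \sin{\left(y \right)} + \frac{1}{2}

Integrate term by term and add the pieces.
A general antiderivative is 3 y^{3} - 5 \sin{\left(y \right)} + C.
The condition gives C = - \frac{5}{2} + 5 \sin{\left(1 \right)} - (-3 + 5 \sin{\left(1 \right)}) = \frac{1}{2}.
So G(y) = 3 y^{3} - 5 \sin{\left(y \right)} + \frac{1}{2}.
Check: d/dy[3 y^{3} - 5 \sin{\left(y \right)} + \frac{1}{2}] = 9 y^{2} - 5 \cos{\left(y \right)} = G'(y).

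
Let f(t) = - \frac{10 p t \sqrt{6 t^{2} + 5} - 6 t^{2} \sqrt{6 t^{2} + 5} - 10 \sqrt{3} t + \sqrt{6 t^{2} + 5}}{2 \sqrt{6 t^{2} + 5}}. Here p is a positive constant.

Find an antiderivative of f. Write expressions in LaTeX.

An antiderivative is F(t) = - \frac{5 p t^{2}}{2} + t^{3} - \frac{t}{2} + \frac{5 \sqrt{2 t^{2} + \frac{5}{3}}}{2}.

Since d/dt undoes antidifferentiation here, F'(t) = f(t) is required of F(t).
Check: d/dt[- \frac{5 p t^{2}}{2} + t^{3} - \frac{t}{2} + \frac{5 \sqrt{2 t^{2} + \frac{5}{3}}}{2}] = \frac{- 10 p t \sqrt{6 t^{2} + 5} + 6 t^{2} \sqrt{6 t^{2} + 5} + 10 \sqrt{3} t - \sqrt{6 t^{2} + 5}}{2 \sqrt{6 t^{2} + 5}}, which equals f(t).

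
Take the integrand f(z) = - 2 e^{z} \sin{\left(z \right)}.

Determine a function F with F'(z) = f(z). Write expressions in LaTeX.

Any candidate F(z) must reproduce f(z) exactly when differentiated.
Check: d/dz[\left(- \sin{\left(z \right)} + \cos{\left(z \right)}\right) e^{z}] = - 2 e^{z} \sin{\left(z \right)} = f(z).

An antiderivative is F(z) = \left(- \sin{\left(z \right)} + \cos{\left(z \right)}\right) e^{z}.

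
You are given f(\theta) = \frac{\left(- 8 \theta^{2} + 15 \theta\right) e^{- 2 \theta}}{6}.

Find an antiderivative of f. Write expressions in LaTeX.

An antiderivative is F(\theta) = \frac{2 \theta^{2} e^{- 2 \theta}}{3} - \frac{7 \theta e^{- 2 \theta}}{12} - \frac{7 e^{- 2 \theta}}{24}.

Recognize the product-rule pattern: f = u'v + uv' with u = \frac{2 \theta^{2}}{3} - \frac{7 \theta}{12} - \frac{7}{24}, v = e^{- 2 \theta}, so integration by parts undoes it.
Check: d/d\theta[\frac{2 \theta^{2} e^{- 2 \theta}}{3} - \frac{7 \theta e^{- 2 \theta}}{12} - \frac{7 e^{- 2 \theta}}{24}] = \frac{\left(- 8 \theta^{2} + 15 \theta\right) e^{- 2 \theta}}{6} = f(\theta).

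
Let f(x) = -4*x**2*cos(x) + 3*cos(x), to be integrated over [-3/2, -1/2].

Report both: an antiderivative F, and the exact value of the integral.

The integrand splits into summands that can be handled one at a time.
F(x) = -4*x**2*sin(x) - 8*x*cos(x) + 11*sin(x) is an antiderivative of f.
Check: d/dx[-4*x**2*sin(x) - 8*x*cos(x) + 11*sin(x)] = -4*x**2*cos(x) + 3*cos(x) = f(x).
F(-1/2) = -10*sin(1/2) + 4*cos(1/2); F(-3/2) = -2*sin(3/2) + 12*cos(3/2).
Integral = F(-1/2) - F(-3/2) = -10*sin(1/2) - 12*cos(3/2) + 2*sin(3/2) + 4*cos(1/2).

Antiderivative: F(x) = -4*x**2*sin(x) - 8*x*cos(x) + 11*sin(x); value = -10*sin(1/2) - 12*cos(3/2) + 2*sin(3/2) + 4*cos(1/2)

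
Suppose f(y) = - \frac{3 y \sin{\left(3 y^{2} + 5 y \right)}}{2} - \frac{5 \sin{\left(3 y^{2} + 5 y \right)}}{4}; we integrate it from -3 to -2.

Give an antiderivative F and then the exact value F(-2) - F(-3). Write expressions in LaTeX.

Antiderivative: F(y) = \frac{\cos{\left(3 y^{2} + 5 y \right)}}{4}; value = - \frac{\cos{\left(12 \right)}}{4} + \frac{\cos{\left(2 \right)}}{4}

f matches the chain-rule pattern g'(h)*h' with inner function h(y) = 3 y^{2} + 5 y; substituting u = h(y) collapses the integral.
F(y) = \frac{\cos{\left(3 y^{2} + 5 y \right)}}{4} is an antiderivative of f.
Check: d/dy[\frac{\cos{\left(3 y^{2} + 5 y \right)}}{4}] = - \frac{3 y \sin{\left(3 y^{2} + 5 y \right)}}{2} - \frac{5 \sin{\left(3 y^{2} + 5 y \right)}}{4} = f(y).
F(-2) = \frac{\cos{\left(2 \right)}}{4}; F(-3) = \frac{\cos{\left(12 \right)}}{4}.
Integral = F(-2) - F(-3) = - \frac{\cos{\left(12 \right)}}{4} + \frac{\cos{\left(2 \right)}}{4}.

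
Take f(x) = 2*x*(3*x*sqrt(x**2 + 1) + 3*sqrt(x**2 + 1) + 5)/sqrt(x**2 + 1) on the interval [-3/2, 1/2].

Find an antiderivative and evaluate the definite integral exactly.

Antiderivative: F(x) = 2*x**3 + 3*x**2 + 10*sqrt(x**2 + 1); value = -5*sqrt(13) + 1 + 5*sqrt(5)

Recover f(x) by differentiating a candidate F(x); any mismatch rules it out.
F(x) = 2*x**3 + 3*x**2 + 10*sqrt(x**2 + 1) is an antiderivative of f.
Check: d/dx[2*x**3 + 3*x**2 + 10*sqrt(x**2 + 1)] = (6*x**2*sqrt(x**2 + 1) + 6*x*sqrt(x**2 + 1) + 10*x)/sqrt(x**2 + 1), which equals f(x).
F(1/2) = 1 + 5*sqrt(5); F(-3/2) = 5*sqrt(13).
Integral = F(1/2) - F(-3/2) = -5*sqrt(13) + 1 + 5*sqrt(5).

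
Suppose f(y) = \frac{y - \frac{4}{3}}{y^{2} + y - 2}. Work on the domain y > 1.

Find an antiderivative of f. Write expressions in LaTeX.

Factor the denominator (3 \left(y - 1\right) \left(y + 2\right)) and decompose: f = \frac{10}{9 \left(y + 2\right)} - \frac{1}{9 \left(y - 1\right)}; each piece integrates to a log, atan, or power term.
Check: d/dy[\frac{- \log{\left(y - 1 \right)} + 10 \log{\left(y + 2 \right)}}{9}] = \frac{3 y - 4}{3 y^{2} + 3 y - 6}, which equals f(y).

An antiderivative is F(y) = \frac{- \log{\left(y - 1 \right)} + 10 \log{\left(y + 2 \right)}}{9}.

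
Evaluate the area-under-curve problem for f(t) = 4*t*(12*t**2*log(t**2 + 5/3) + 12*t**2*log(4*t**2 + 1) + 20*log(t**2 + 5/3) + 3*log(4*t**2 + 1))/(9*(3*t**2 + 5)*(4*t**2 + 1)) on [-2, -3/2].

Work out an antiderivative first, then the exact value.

Antiderivative: F(t) = 2*log(t**2 + 5/3)*log(4*t**2 + 1)/9; value = -2*log(17/3)*log(17)/9 + 2*log(47/12)*log(10)/9

Recognize the product-rule pattern: f = u'v + uv' with u = 2*log(4*t**2 + 1)/9, v = log(t**2 + 5/3), so integration by parts undoes it.
F(t) = 2*log(t**2 + 5/3)*log(4*t**2 + 1)/9 is an antiderivative of f.
Check: d/dt[2*log(t**2 + 5/3)*log(4*t**2 + 1)/9] = (48*t**3*log(t**2 + 5/3) + 48*t**3*log(4*t**2 + 1) + 80*t*log(t**2 + 5/3) + 12*t*log(4*t**2 + 1))/(108*t**4 + 207*t**2 + 45), which equals f(t).
F(-3/2) = 2*log(47/12)*log(10)/9; F(-2) = 2*log(17/3)*log(17)/9.
Integral = F(-3/2) - F(-2) = -2*log(17/3)*log(17)/9 + 2*log(47/12)*log(10)/9.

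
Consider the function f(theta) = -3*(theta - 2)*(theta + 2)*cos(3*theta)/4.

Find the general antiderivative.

F(theta) = -(9*theta**2*sin(3*theta) + 6*theta*cos(3*theta) - 38*sin(3*theta))/36 + C

Whatever form F(theta) takes, F'(theta) = f(theta) is non-negotiable.
Check: d/dtheta[-(9*theta**2*sin(3*theta) + 6*theta*cos(3*theta) - 38*sin(3*theta))/36] = -3*theta**2*cos(3*theta)/4 + 3*cos(3*theta), which equals f(theta).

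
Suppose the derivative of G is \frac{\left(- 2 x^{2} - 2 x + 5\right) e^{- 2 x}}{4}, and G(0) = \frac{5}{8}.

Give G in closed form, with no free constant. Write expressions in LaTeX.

Recognize the product-rule pattern: G'(x) = u'v + uv' with u = \frac{x^{2}}{4} + \frac{x}{2} - \frac{3}{8}, v = e^{- 2 x}, so integration by parts undoes it.
A general antiderivative is \frac{\left(2 x^{2} + 4 x - 3\right) e^{- 2 x}}{8} + C.
The condition gives C = \frac{5}{8} - (- \frac{3}{8}) = 1.
So G(x) = \frac{\left(2 x^{2} + 4 x + 8 e^{2 x} - 3\right) e^{- 2 x}}{8}.
Check: d/dx[\frac{\left(2 x^{2} + 4 x + 8 e^{2 x} - 3\right) e^{- 2 x}}{8}] = \frac{\left(- 2 x^{2} - 2 x + 5\right) e^{- 2 x}}{4} = G'(x).

G(x) = \frac{\left(2 x^{2} + 4 x + 8 e^{2 x} - 3\right) e^{- 2 x}}{8}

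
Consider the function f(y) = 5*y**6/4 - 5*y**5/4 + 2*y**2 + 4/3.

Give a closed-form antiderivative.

An antiderivative is F(y) = 5*y**7/28 - 5*y**6/24 + 2*y**3/3 + 4*y/3.

The integrand splits into summands that can be handled one at a time.
Check: d/dy[5*y**7/28 - 5*y**6/24 + 2*y**3/3 + 4*y/3] = 5*y**6/4 - 5*y**5/4 + 2*y**2 + 4/3 = f(y).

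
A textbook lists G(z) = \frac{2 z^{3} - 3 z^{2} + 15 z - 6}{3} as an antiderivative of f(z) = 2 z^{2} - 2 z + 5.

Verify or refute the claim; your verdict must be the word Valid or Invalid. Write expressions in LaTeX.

d/dz[G] = 2 z^{2} - 2 z + 5
This equals f(z) exactly, so the claim holds.

Valid: G'(z) = f(z).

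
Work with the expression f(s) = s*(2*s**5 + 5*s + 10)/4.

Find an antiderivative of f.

An antiderivative is F(s) = s**2*(6*s**5 + 35*s + 105)/84.

For F(s) to be correct the identity F'(s) - f(s) = 0 must hold.
Check: d/ds[s**2*(6*s**5 + 35*s + 105)/84] = s**6/2 + 5*s**2/4 + 5*s/2, which equals f(s).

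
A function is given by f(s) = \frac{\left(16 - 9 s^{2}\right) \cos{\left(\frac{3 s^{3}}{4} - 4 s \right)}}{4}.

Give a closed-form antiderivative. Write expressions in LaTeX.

An antiderivative is F(s) = - \sin{\left(\frac{3 s^{3}}{4} - 4 s \right)}.

The substitution u = \frac{3 s^{3}}{4} - 4 s works: f is exactly (dF/du)*(du/ds) for that inner function.
Check: d/ds[- \sin{\left(\frac{3 s^{3}}{4} - 4 s \right)}] = - \frac{9 s^{2} \cos{\left(\frac{3 s^{3}}{4} - 4 s \right)}}{4} + 4 \cos{\left(\frac{3 s^{3}}{4} - 4 s \right)}, which equals f(s).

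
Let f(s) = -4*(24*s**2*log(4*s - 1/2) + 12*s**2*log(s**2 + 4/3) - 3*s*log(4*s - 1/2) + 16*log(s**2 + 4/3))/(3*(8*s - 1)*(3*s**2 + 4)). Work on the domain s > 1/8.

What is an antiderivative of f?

An antiderivative is F(s) = -2*log(4*s - 1/2)*log(s**2 + 4/3)/3.

Recognize the product-rule pattern: f = u'v + uv' with u = -2*log(4*s - 1/2)/3, v = log(s**2 + 4/3), so integration by parts undoes it.
Check: d/ds[-2*log(4*s - 1/2)*log(s**2 + 4/3)/3] = (-96*s**2*log(4*s - 1/2) - 48*s**2*log(s**2 + 4/3) + 12*s*log(4*s - 1/2) - 64*log(s**2 + 4/3))/(72*s**3 - 9*s**2 + 96*s - 12), which equals f(s).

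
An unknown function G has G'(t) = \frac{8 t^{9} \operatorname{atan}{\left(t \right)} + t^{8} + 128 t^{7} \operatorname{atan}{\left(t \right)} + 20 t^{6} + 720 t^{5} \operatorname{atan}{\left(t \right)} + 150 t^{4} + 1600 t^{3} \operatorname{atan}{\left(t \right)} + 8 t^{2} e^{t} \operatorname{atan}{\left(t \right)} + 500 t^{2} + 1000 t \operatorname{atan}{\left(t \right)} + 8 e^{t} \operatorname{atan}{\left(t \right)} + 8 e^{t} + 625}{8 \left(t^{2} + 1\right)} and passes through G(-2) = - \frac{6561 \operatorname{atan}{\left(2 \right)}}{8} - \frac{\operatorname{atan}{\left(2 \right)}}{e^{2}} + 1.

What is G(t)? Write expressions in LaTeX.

G(t) = 2 \left(\left(- \frac{t^{2}}{2} - \frac{5}{2}\right)^{4} + \frac{e^{t}}{2}\right) \operatorname{atan}{\left(t \right)} + 1

Recognize the product-rule pattern: G'(t) = u'v + uv' with u = 2 \left(- \frac{t^{2}}{2} - \frac{5}{2}\right)^{4} + e^{t}, v = \operatorname{atan}{\left(t \right)}, so integration by parts undoes it.
A general antiderivative is 2 \left(\left(- \frac{t^{2}}{2} - \frac{5}{2}\right)^{4} + \frac{e^{t}}{2}\right) \operatorname{atan}{\left(t \right)} + C.
The condition gives C = - \frac{6561 \operatorname{atan}{\left(2 \right)}}{8} - \frac{\operatorname{atan}{\left(2 \right)}}{e^{2}} + 1 - (- \frac{6561 \operatorname{atan}{\left(2 \right)}}{8} - \frac{\operatorname{atan}{\left(2 \right)}}{e^{2}}) = 1.
So G(t) = 2 \left(\left(- \frac{t^{2}}{2} - \frac{5}{2}\right)^{4} + \frac{e^{t}}{2}\right) \operatorname{atan}{\left(t \right)} + 1.
Check: d/dt[2 \left(\left(- \frac{t^{2}}{2} - \frac{5}{2}\right)^{4} + \frac{e^{t}}{2}\right) \operatorname{atan}{\left(t \right)} + 1] = \frac{8 t^{9} \operatorname{atan}{\left(t \right)} + t^{8} + 128 t^{7} \operatorname{atan}{\left(t \right)} + 20 t^{6} + 720 t^{5} \operatorname{atan}{\left(t \right)} + 150 t^{4} + 1600 t^{3} \operatorname{atan}{\left(t \right)} + 8 t^{2} e^{t} \operatorname{atan}{\left(t \right)} + 500 t^{2} + 1000 t \operatorname{atan}{\left(t \right)} + 8 e^{t} \operatorname{atan}{\left(t \right)} + 8 e^{t} + 625}{8 t^{2} + 8}, which equals G'(t).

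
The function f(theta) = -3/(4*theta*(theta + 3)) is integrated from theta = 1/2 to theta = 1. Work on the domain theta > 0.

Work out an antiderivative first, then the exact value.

Factor the denominator (4*theta*(theta + 3)) and decompose: f = 1/(4*(theta + 3)) - 1/(4*theta); each piece integrates to a log, atan, or power term.
F(theta) = -log(theta)/4 + log(theta + 3)/4 is an antiderivative of f.
Check: d/dtheta[-log(theta)/4 + log(theta + 3)/4] = -3/(4*theta**2 + 12*theta), which equals f(theta).
F(1) = log(4)/4; F(1/2) = log(2)/4 + log(7/2)/4.
Integral = F(1) - F(1/2) = -log(7/2)/4 - log(2)/4 + log(4)/4.

Antiderivative: F(theta) = -log(theta)/4 + log(theta + 3)/4; value = -log(7/2)/4 - log(2)/4 + log(4)/4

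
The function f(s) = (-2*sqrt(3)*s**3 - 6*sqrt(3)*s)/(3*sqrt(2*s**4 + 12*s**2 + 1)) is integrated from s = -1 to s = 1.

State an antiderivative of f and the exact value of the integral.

The substitution u = 2*s**4/3 + 4*s**2 + 1/3 works: f is exactly (dF/du)*(du/ds) for that inner function.
F(s) = -sqrt(2*s**4/3 + 4*s**2 + 1/3)/2 is an antiderivative of f.
Check: d/ds[-sqrt(2*s**4/3 + 4*s**2 + 1/3)/2] = (-2*sqrt(3)*s**3 - 6*sqrt(3)*s)/(3*sqrt(2*s**4 + 12*s**2 + 1)) = f(s).
F(1) = -sqrt(5)/2; F(-1) = -sqrt(5)/2.
Integral = F(1) - F(-1) = 0.

Antiderivative: F(s) = -sqrt(2*s**4/3 + 4*s**2 + 1/3)/2; value = 0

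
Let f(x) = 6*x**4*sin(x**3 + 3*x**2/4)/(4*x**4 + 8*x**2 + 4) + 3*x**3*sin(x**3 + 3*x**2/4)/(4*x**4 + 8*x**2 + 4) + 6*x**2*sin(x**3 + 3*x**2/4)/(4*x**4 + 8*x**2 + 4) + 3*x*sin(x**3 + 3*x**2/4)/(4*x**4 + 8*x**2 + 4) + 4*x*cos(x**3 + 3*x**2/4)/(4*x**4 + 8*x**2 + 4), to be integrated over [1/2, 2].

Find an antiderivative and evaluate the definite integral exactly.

Recognize the product-rule pattern: f = u'v + uv' with u = -2/(4*x**2 + 4), v = cos(x**3 + 3*x**2/4), so integration by parts undoes it.
F(x) = -2*cos(x**3 + 3*x**2/4)/(4*x**2 + 4) is an antiderivative of f.
Check: d/dx[-2*cos(x**3 + 3*x**2/4)/(4*x**2 + 4)] = (6*x**4*sin(x**3 + 3*x**2/4) + 3*x**3*sin(x**3 + 3*x**2/4) + 6*x**2*sin(x**3 + 3*x**2/4) + 3*x*sin(x**3 + 3*x**2/4) + 4*x*cos(x**3 + 3*x**2/4))/(4*x**4 + 8*x**2 + 4), which equals f(x).
F(2) = -cos(11)/10; F(1/2) = -2*cos(5/16)/5.
Integral = F(2) - F(1/2) = -cos(11)/10 + 2*cos(5/16)/5.

Antiderivative: F(x) = -2*cos(x**3 + 3*x**2/4)/(4*x**2 + 4); value = -cos(11)/10 + 2*cos(5/16)/5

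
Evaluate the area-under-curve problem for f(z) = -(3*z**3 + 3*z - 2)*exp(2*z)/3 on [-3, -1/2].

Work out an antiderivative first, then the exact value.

f has the shape u'v + uv' for u = -z**3/2 + 3*z**2/4 - 5*z/4 + 23/24 and v = exp(2*z) — it is the derivative of the product u*v.
F(z) = -z**3*exp(2*z)/2 + 3*z**2*exp(2*z)/4 - 5*z*exp(2*z)/4 + 23*exp(2*z)/24 is an antiderivative of f.
Check: d/dz[-z**3*exp(2*z)/2 + 3*z**2*exp(2*z)/4 - 5*z*exp(2*z)/4 + 23*exp(2*z)/24] = -z**3*exp(2*z) - z*exp(2*z) + 2*exp(2*z)/3, which equals f(z).
F(-1/2) = 11*exp(-1)/6; F(-3) = 599*exp(-6)/24.
Integral = F(-1/2) - F(-3) = -599*exp(-6)/24 + 11*exp(-1)/6.

Antiderivative: F(z) = -z**3*exp(2*z)/2 + 3*z**2*exp(2*z)/4 - 5*z*exp(2*z)/4 + 23*exp(2*z)/24; value = -599*exp(-6)/24 + 11*exp(-1)/6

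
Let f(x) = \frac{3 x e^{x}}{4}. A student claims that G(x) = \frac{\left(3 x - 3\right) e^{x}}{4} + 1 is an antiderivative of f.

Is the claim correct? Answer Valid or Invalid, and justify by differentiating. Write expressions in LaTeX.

d/dx[G] = \frac{3 x e^{x}}{4}
This equals f(x) exactly, so the claim holds.

Valid - differentiating G returns exactly f.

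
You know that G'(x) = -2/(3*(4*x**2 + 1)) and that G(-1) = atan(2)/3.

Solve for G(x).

Differentiate the proposed G(x) back; it has to land on the given G'(x).
A general antiderivative is -atan(2*x)/3 + C.
The condition gives C = atan(2)/3 - (atan(2)/3) = 0.
So G(x) = -atan(2*x)/3.
Check: d/dx[-atan(2*x)/3] = -2/(12*x**2 + 3), which equals G'(x).

G(x) = -atan(2*x)/3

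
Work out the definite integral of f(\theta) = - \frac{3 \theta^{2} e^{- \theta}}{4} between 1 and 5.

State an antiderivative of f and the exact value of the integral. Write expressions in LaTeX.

f has the shape u'v + uv' for u = \frac{3 \theta^{2}}{4} + \frac{3 \theta}{2} + \frac{3}{2} and v = e^{- \theta} — it is the derivative of the product u*v.
F(\theta) = \frac{3 \theta^{2} e^{- \theta}}{4} + \frac{3 \theta e^{- \theta}}{2} + \frac{3 e^{- \theta}}{2} is an antiderivative of f.
Check: d/d\theta[\frac{3 \theta^{2} e^{- \theta}}{4} + \frac{3 \theta e^{- \theta}}{2} + \frac{3 e^{- \theta}}{2}] = - \frac{3 \theta^{2} e^{- \theta}}{4} = f(\theta).
F(5) = \frac{111}{4 e^{5}}; F(1) = \frac{15}{4 e}.
Integral = F(5) - F(1) = - \frac{15}{4 e} + \frac{111}{4 e^{5}}.

Antiderivative: F(\theta) = \frac{3 \theta^{2} e^{- \theta}}{4} + \frac{3 \theta e^{- \theta}}{2} + \frac{3 e^{- \theta}}{2}; value = - \frac{15}{4 e} + \frac{111}{4 e^{5}}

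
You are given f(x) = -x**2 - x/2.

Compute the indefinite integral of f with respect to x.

The integrand splits into summands that can be handled one at a time.
Check: d/dx[-x**2*(4*x + 3)/12] = -x**2 - x/2 = f(x).

F(x) = -x**2*(4*x + 3)/12 + C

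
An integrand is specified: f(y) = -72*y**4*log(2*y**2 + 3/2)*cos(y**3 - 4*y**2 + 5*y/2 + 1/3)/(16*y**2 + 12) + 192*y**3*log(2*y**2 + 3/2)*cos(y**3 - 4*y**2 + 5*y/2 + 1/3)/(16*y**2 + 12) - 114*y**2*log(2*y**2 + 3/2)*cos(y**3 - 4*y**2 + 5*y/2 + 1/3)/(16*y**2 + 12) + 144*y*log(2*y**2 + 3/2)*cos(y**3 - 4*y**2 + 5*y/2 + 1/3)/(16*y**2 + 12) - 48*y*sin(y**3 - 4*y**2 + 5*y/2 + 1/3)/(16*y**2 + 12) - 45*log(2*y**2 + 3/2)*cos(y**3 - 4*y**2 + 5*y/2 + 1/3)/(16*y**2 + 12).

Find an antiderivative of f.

Recognize the product-rule pattern: f = u'v + uv' with u = -3*log(2*y**2 + 3/2)/2, v = sin(y**3 - 4*y**2 + 5*y/2 + 1/3), so integration by parts undoes it.
Check: d/dy[-3*log(2*y**2 + 3/2)*sin(y**3 - 4*y**2 + 5*y/2 + 1/3)/2] = (-72*y**4*log(2*y**2 + 3/2)*cos(y**3 - 4*y**2 + 5*y/2 + 1/3) + 192*y**3*log(2*y**2 + 3/2)*cos(y**3 - 4*y**2 + 5*y/2 + 1/3) - 114*y**2*log(2*y**2 + 3/2)*cos(y**3 - 4*y**2 + 5*y/2 + 1/3) + 144*y*log(2*y**2 + 3/2)*cos(y**3 - 4*y**2 + 5*y/2 + 1/3) - 48*y*sin(y**3 - 4*y**2 + 5*y/2 + 1/3) - 45*log(2*y**2 + 3/2)*cos(y**3 - 4*y**2 + 5*y/2 + 1/3))/(16*y**2 + 12), which equals f(y).

An antiderivative is F(y) = -3*log(2*y**2 + 3/2)*sin(y**3 - 4*y**2 + 5*y/2 + 1/3)/2.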